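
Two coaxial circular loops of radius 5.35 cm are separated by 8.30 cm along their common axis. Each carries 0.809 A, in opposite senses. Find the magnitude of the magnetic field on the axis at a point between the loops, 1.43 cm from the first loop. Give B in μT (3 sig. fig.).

Each loop contributes B = μ₀IR²/[2(R²+z²)^(3/2)] on the axis, with z measured from that loop.
Loop 1 (z = 0.0143 m): B₁ = 8.57×10⁻⁶ T. Loop 2 (z = 0.0687 m): B₂ = 2.20×10⁻⁶ T.
The fields oppose: B = |B₁ − B₂| = 6.36×10⁻⁶ T.

B ≈ 6.36 μT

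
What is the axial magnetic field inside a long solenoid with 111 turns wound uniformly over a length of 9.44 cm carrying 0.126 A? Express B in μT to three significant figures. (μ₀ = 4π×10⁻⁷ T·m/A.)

Inside a long solenoid, B = μ₀nI with n = 1176 turns/m.
B = 4π×10⁻⁷ × 1176 × 0.126 = 1.86×10⁻⁴ T.

B ≈ 186 μT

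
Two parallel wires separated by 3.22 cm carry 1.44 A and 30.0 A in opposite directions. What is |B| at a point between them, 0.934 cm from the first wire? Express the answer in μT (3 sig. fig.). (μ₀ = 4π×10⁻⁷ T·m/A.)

Each long wire gives B = μ₀I/(2πd). Distances are d₁ = 0.00934 m and d₂ = 0.02286 m.
B₁ = 3.08×10⁻⁵ T, B₂ = 2.62×10⁻⁴ T.
Between antiparallel currents both contributions point the same way, so they add. B = B₁ + B₂ = 3.08×10⁻⁵ + 2.62×10⁻⁴ = 2.93×10⁻⁴ T.

B ≈ 293 μT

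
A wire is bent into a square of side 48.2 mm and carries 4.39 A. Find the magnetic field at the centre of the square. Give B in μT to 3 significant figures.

Each side is a finite straight segment at perpendicular distance d = a/(2 tan(π/4)) = 0.0241 m from the centre, with end-angles ±π/4.
One side contributes B₁ = (μ₀I/4πd)·2 sin(π/4) = 2.58×10⁻⁵ T.
All 4 sides add in the same direction: B = 4 × 2.58×10⁻⁵ = 1.03×10⁻⁴ T.

B ≈ 103 μT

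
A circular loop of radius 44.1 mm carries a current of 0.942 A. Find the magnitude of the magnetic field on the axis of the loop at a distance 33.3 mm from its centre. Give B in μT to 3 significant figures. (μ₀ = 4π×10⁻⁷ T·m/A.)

On the axis of a circular loop, B = μ₀IR² / [2(R²+z²)^(3/2)].
R² + z² = (0.0441)² + (0.0333)² = 0.003054 m², and (R²+z²)^(3/2) = 1.69×10⁻⁴ m³.
B = (4π×10⁻⁷ × 0.942 × 0.001945) / (2 × 1.69×10⁻⁴) = 6.82×10⁻⁶ T.

B ≈ 6.82 μT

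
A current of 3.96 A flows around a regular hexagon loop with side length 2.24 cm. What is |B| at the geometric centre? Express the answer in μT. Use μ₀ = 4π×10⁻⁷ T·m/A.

Each side is a finite straight segment at perpendicular distance d = a/(2 tan(π/6)) = 0.0194 m from the centre, with end-angles ±π/6.
One side contributes B₁ = (μ₀I/4πd)·2 sin(π/6) = 2.04×10⁻⁵ T.
All 6 sides add in the same direction: B = 6 × 2.04×10⁻⁵ = 1.22×10⁻⁴ T.

B ≈ 122 μT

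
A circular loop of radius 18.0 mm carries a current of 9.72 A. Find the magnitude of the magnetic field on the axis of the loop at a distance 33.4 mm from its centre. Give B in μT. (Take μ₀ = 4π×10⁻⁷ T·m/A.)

On the axis of a circular loop, B = μ₀IR² / [2(R²+z²)^(3/2)].
R² + z² = (0.018)² + (0.0334)² = 0.00144 m², and (R²+z²)^(3/2) = 5.46×10⁻⁵ m³.
B = (4π×10⁻⁷ × 9.72 × 0.000324) / (2 × 5.46×10⁻⁵) = 3.62×10⁻⁵ T.

B ≈ 36.2 μT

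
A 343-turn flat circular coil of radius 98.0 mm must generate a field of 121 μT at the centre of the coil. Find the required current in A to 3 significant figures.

For an N-turn coil, B = Nμ₀I/(2R) with R = 0.098 m, so I = 2RB/(Nμ₀) = 2 × 0.098 × 1.21×10⁻⁴ / (343 × 4π×10⁻⁷) = 5.50×10⁻² A.

I ≈ 0.0550 A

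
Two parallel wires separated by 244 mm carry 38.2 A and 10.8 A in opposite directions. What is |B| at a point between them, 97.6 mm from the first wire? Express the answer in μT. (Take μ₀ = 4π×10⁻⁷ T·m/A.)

Each long wire gives B = μ₀I/(2πd). Distances are d₁ = 0.0976 m and d₂ = 0.1464 m.
B₁ = 7.83×10⁻⁵ T, B₂ = 1.48×10⁻⁵ T.
Between antiparallel currents both contributions point the same way, so they add. B = B₁ + B₂ = 7.83×10⁻⁵ + 1.48×10⁻⁵ = 9.30×10⁻⁵ T.

B ≈ 93.0 μT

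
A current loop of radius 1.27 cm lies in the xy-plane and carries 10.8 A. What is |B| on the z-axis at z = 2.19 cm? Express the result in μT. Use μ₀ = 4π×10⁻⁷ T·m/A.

On the axis of a circular loop, B = μ₀IR² / [2(R²+z²)^(3/2)].
R² + z² = (0.0127)² + (0.0219)² = 0.0006409 m², and (R²+z²)^(3/2) = 1.62×10⁻⁵ m³.
B = (4π×10⁻⁷ × 10.8 × 0.0001613) / (2 × 1.62×10⁻⁵) = 6.75×10⁻⁵ T.

B ≈ 67.5 μT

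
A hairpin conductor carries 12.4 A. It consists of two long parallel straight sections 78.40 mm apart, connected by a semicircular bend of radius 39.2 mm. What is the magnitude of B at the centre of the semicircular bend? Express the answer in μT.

The semicircular arc contributes B_arc = μ₀I·π/(4πR) = μ₀I/(4R) = 9.94×10⁻⁵ T.
Each semi-infinite lead is at perpendicular distance R = 0.0392 m from the centre, with the perpendicular foot at its near end, so it contributes μ₀I/(4πR); both point the same way, together 6.33×10⁻⁵ T.
Arc and leads all point the same direction: B = 9.94×10⁻⁵ + 6.33×10⁻⁵ = 1.63×10⁻⁴ T.

B ≈ 163 μT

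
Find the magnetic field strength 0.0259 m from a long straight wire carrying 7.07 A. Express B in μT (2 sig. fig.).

B ≈ 55 μT

For an infinitely long straight wire, B = μ₀I/(2πd).
B = (4π×10⁻⁷ × 7.07) / (2π × 0.0259) = 5.46×10⁻⁵ T.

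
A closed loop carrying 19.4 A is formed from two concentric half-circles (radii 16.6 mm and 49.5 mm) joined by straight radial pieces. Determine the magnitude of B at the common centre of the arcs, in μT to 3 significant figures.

B ≈ 244 μT

The radial connectors point toward the centre, so dl × r̂ = 0 and they contribute nothing.
Each semicircle gives μ₀I/(4R): inner arc 3.67×10⁻⁴ T, outer arc 1.23×10⁻⁴ T.
The two arcs carry current in opposite angular senses, so their fields oppose: B = |3.67×10⁻⁴ − 1.23×10⁻⁴| = 2.44×10⁻⁴ T.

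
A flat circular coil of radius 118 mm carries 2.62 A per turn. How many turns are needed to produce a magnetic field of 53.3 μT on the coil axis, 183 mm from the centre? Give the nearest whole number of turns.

For an N-turn coil, B = Nμ₀IR²/[2(R²+z²)^(3/2)]. A single turn gives B₁ = 2.22×10⁻⁶ T with R = 0.118 m, z = 0.183 m.
N = B/B₁ = 5.33×10⁻⁵ / 2.22×10⁻⁶ = 24.01.

N = 24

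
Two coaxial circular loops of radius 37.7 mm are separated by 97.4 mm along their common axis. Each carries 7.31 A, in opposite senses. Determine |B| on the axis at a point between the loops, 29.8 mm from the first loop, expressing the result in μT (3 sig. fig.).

Each loop contributes B = μ₀IR²/[2(R²+z²)^(3/2)] on the axis, with z measured from that loop.
Loop 1 (z = 0.0298 m): B₁ = 5.88×10⁻⁵ T. Loop 2 (z = 0.0676 m): B₂ = 1.41×10⁻⁵ T.
The fields oppose: B = |B₁ − B₂| = 4.47×10⁻⁵ T.

B ≈ 44.7 μT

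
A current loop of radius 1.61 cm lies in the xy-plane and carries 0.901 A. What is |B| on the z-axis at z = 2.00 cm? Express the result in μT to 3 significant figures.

B ≈ 8.67 μT

On the axis of a circular loop, B = μ₀IR² / [2(R²+z²)^(3/2)].
R² + z² = (0.0161)² + (0.02)² = 0.0006592 m², and (R²+z²)^(3/2) = 1.69×10⁻⁵ m³.
B = (4π×10⁻⁷ × 0.901 × 0.0002592) / (2 × 1.69×10⁻⁵) = 8.67×10⁻⁶ T.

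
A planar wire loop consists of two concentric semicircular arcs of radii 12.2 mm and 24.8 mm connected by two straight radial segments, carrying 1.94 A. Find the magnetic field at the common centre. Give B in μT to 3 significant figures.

B ≈ 25.4 μT

The radial connectors point toward the centre, so dl × r̂ = 0 and they contribute nothing.
Each semicircle gives μ₀I/(4R): inner arc 5.00×10⁻⁵ T, outer arc 2.46×10⁻⁵ T.
The two arcs carry current in opposite angular senses, so their fields oppose: B = |5.00×10⁻⁵ − 2.46×10⁻⁵| = 2.54×10⁻⁵ T.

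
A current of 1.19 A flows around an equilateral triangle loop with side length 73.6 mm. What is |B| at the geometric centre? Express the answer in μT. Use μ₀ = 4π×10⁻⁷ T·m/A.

Each side is a finite straight segment at perpendicular distance d = a/(2 tan(π/3)) = 0.02125 m from the centre, with end-angles ±π/3.
One side contributes B₁ = (μ₀I/4πd)·2 sin(π/3) = 9.70×10⁻⁶ T.
All 3 sides add in the same direction: B = 3 × 9.70×10⁻⁶ = 2.91×10⁻⁵ T.

B ≈ 29.1 μT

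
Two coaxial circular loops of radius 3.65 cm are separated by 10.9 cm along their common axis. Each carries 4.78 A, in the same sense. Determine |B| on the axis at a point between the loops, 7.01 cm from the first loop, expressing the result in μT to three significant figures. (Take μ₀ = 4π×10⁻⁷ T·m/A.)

Each loop contributes B = μ₀IR²/[2(R²+z²)^(3/2)] on the axis, with z measured from that loop.
Loop 1 (z = 0.0701 m): B₁ = 8.11×10⁻⁶ T. Loop 2 (z = 0.0389 m): B₂ = 2.64×10⁻⁵ T.
The fields add: B = B₁ + B₂ = 3.45×10⁻⁵ T.

B ≈ 34.5 μT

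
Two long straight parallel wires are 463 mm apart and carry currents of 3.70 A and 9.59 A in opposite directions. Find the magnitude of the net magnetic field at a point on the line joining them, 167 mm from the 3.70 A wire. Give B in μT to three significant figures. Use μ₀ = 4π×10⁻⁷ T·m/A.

B ≈ 10.9 μT

Each long wire gives B = μ₀I/(2πd). Distances are d₁ = 0.167 m and d₂ = 0.296 m.
B₁ = 4.43×10⁻⁶ T, B₂ = 6.48×10⁻⁶ T.
Between antiparallel currents both contributions point the same way, so they add. B = B₁ + B₂ = 4.43×10⁻⁶ + 6.48×10⁻⁶ = 1.09×10⁻⁵ T.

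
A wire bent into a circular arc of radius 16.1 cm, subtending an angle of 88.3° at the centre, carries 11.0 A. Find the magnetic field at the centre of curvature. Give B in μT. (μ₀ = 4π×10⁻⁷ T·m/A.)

The Biot–Savart field of a circular arc at its centre is B = μ₀Iφ/(4πR), with φ = 1.541 rad.
B = (4π×10⁻⁷ × 11.0 × 1.541) / (4π × 0.161) = 1.05×10⁻⁵ T.

B ≈ 10.5 μT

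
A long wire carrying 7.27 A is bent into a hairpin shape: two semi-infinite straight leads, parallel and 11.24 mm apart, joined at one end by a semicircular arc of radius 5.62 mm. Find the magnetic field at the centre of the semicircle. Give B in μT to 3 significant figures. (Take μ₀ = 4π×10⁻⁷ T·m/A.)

B ≈ 665 μT

The semicircular arc contributes B_arc = μ₀I·π/(4πR) = μ₀I/(4R) = 4.06×10⁻⁴ T.
Each semi-infinite lead is at perpendicular distance R = 0.00562 m from the centre, with the perpendicular foot at its near end, so it contributes μ₀I/(4πR); both point the same way, together 2.59×10⁻⁴ T.
Arc and leads all point the same direction: B = 4.06×10⁻⁴ + 2.59×10⁻⁴ = 6.65×10⁻⁴ T.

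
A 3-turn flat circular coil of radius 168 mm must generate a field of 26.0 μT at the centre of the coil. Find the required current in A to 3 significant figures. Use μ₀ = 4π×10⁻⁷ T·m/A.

For an N-turn coil, B = Nμ₀I/(2R) with R = 0.168 m, so I = 2RB/(Nμ₀) = 2 × 0.168 × 2.60×10⁻⁵ / (3 × 4π×10⁻⁷) = 2.32 A.

I ≈ 2.32 A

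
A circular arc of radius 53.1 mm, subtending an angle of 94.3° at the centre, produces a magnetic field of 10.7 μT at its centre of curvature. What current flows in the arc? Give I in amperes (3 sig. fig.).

For a circular arc, B = μ₀Iφ/(4πR) with φ in radians; here φ = 1.646 rad.
So I = 4πRB/(μ₀φ) = 4π × 0.0531 × 1.07×10⁻⁵ / (4π×10⁻⁷ × 1.646) = 3.45 A.

I ≈ 3.45 A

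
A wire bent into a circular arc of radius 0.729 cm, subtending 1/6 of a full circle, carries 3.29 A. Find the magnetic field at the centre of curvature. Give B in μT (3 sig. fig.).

The Biot–Savart field of a circular arc at its centre is B = μ₀Iφ/(4πR), with φ = 1.047 rad.
B = (4π×10⁻⁷ × 3.29 × 1.047) / (4π × 0.00729) = 4.73×10⁻⁵ T.

B ≈ 47.3 μT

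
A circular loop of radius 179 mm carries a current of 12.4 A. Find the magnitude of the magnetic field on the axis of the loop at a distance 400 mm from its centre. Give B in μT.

On the axis of a circular loop, B = μ₀IR² / [2(R²+z²)^(3/2)].
R² + z² = (0.179)² + (0.4)² = 0.192 m², and (R²+z²)^(3/2) = 8.42×10⁻² m³.
B = (4π×10⁻⁷ × 12.4 × 0.03204) / (2 × 8.42×10⁻²) = 2.97×10⁻⁶ T.

B ≈ 2.97 μT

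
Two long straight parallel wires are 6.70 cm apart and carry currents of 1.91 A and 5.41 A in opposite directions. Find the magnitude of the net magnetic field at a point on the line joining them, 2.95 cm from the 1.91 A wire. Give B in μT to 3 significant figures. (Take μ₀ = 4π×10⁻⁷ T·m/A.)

Each long wire gives B = μ₀I/(2πd). Distances are d₁ = 0.0295 m and d₂ = 0.0375 m.
B₁ = 1.29×10⁻⁵ T, B₂ = 2.89×10⁻⁵ T.
Between antiparallel currents both contributions point the same way, so they add. B = B₁ + B₂ = 1.29×10⁻⁵ + 2.89×10⁻⁵ = 4.18×10⁻⁵ T.

B ≈ 41.8 μT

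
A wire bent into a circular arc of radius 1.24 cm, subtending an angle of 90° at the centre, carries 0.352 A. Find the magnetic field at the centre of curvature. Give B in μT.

The Biot–Savart field of a circular arc at its centre is B = μ₀Iφ/(4πR), with φ = 1.571 rad.
B = (4π×10⁻⁷ × 0.352 × 1.571) / (4π × 0.0124) = 4.46×10⁻⁶ T.

B ≈ 4.46 μT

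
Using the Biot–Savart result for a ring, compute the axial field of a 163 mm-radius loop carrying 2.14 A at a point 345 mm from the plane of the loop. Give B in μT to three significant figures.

B ≈ 0.643 μT

On the axis of a circular loop, B = μ₀IR² / [2(R²+z²)^(3/2)].
R² + z² = (0.163)² + (0.345)² = 0.1456 m², and (R²+z²)^(3/2) = 5.56×10⁻² m³.
B = (4π×10⁻⁷ × 2.14 × 0.02657) / (2 × 5.56×10⁻²) = 6.43×10⁻⁷ T.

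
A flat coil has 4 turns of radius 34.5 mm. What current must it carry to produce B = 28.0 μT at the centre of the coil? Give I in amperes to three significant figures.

I ≈ 0.384 A

For an N-turn coil, B = Nμ₀I/(2R) with R = 0.0345 m, so I = 2RB/(Nμ₀) = 2 × 0.0345 × 2.80×10⁻⁵ / (4 × 4π×10⁻⁷) = 0.384 A.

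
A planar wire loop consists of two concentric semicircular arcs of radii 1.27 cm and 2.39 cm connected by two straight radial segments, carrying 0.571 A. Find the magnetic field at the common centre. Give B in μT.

B ≈ 6.62 μT

The radial connectors point toward the centre, so dl × r̂ = 0 and they contribute nothing.
Each semicircle gives μ₀I/(4R): inner arc 1.41×10⁻⁵ T, outer arc 7.51×10⁻⁶ T.
The two arcs carry current in opposite angular senses, so their fields oppose: B = |1.41×10⁻⁵ − 7.51×10⁻⁶| = 6.62×10⁻⁶ T.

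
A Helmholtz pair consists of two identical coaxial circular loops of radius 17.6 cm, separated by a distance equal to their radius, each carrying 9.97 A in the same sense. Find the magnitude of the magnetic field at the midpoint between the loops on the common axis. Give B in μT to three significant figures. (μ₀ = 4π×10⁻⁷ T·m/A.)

Each loop contributes B = μ₀IR²/[2(R²+z²)^(3/2)] on the axis, with z measured from that loop.
Loop 1 (z = 0.088 m): B₁ = 2.55×10⁻⁵ T. Loop 2 (z = 0.088 m): B₂ = 2.55×10⁻⁵ T.
The fields add: B = B₁ + B₂ = 5.09×10⁻⁵ T.

B ≈ 50.9 μT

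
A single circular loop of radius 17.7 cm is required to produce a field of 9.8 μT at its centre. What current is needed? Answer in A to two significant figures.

At the centre of a circular loop B = μ₀I/(2R), so I = 2RB/μ₀.
With R = 0.177 m, I = 2 × 0.177 × 9.80×10⁻⁶ / (4π×10⁻⁷) = 2.76 A.

I ≈ 2.8 A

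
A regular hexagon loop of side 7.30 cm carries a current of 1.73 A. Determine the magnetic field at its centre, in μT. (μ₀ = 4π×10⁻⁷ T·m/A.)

B ≈ 16.4 μT

Each side is a finite straight segment at perpendicular distance d = a/(2 tan(π/6)) = 0.06322 m from the centre, with end-angles ±π/6.
One side contributes B₁ = (μ₀I/4πd)·2 sin(π/6) = 2.74×10⁻⁶ T.
All 6 sides add in the same direction: B = 6 × 2.74×10⁻⁶ = 1.64×10⁻⁵ T.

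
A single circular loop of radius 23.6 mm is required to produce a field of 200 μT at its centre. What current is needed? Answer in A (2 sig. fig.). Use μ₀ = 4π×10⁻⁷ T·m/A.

At the centre of a circular loop B = μ₀I/(2R), so I = 2RB/μ₀.
With R = 0.0236 m, I = 2 × 0.0236 × 2.00×10⁻⁴ / (4π×10⁻⁷) = 7.51 A.

I ≈ 7.5 A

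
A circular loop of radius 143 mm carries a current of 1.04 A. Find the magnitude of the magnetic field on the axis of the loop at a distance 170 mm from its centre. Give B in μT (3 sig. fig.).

B ≈ 1.22 μT

On the axis of a circular loop, B = μ₀IR² / [2(R²+z²)^(3/2)].
R² + z² = (0.143)² + (0.17)² = 0.04935 m², and (R²+z²)^(3/2) = 1.10×10⁻² m³.
B = (4π×10⁻⁷ × 1.04 × 0.02045) / (2 × 1.10×10⁻²) = 1.22×10⁻⁶ T.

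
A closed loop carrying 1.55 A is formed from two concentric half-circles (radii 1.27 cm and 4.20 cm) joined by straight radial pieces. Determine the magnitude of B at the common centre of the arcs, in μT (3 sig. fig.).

B ≈ 26.7 μT

The radial connectors point toward the centre, so dl × r̂ = 0 and they contribute nothing.
Each semicircle gives μ₀I/(4R): inner arc 3.83×10⁻⁵ T, outer arc 1.16×10⁻⁵ T.
The two arcs carry current in opposite angular senses, so their fields oppose: B = |3.83×10⁻⁵ − 1.16×10⁻⁵| = 2.67×10⁻⁵ T.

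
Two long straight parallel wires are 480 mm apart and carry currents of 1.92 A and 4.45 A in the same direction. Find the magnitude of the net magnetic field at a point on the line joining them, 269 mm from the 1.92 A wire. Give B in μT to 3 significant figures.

B ≈ 2.79 μT

Each long wire gives B = μ₀I/(2πd). Distances are d₁ = 0.269 m and d₂ = 0.211 m.
B₁ = 1.43×10⁻⁶ T, B₂ = 4.22×10⁻⁶ T.
Between parallel currents the two contributions point in opposite directions, so they subtract. B = |B₁ − B₂| = |1.43×10⁻⁶ − 4.22×10⁻⁶| = 2.79×10⁻⁶ T.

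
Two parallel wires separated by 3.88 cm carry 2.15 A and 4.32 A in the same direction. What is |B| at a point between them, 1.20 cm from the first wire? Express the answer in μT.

B ≈ 3.59 μT

Each long wire gives B = μ₀I/(2πd). Distances are d₁ = 0.012 m and d₂ = 0.0268 m.
B₁ = 3.58×10⁻⁵ T, B₂ = 3.22×10⁻⁵ T.
Between parallel currents the two contributions point in opposite directions, so they subtract. B = |B₁ − B₂| = |3.58×10⁻⁵ − 3.22×10⁻⁵| = 3.59×10⁻⁶ T.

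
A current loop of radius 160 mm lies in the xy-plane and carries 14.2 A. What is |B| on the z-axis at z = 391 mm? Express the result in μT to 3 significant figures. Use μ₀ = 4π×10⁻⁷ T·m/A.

On the axis of a circular loop, B = μ₀IR² / [2(R²+z²)^(3/2)].
R² + z² = (0.16)² + (0.391)² = 0.1785 m², and (R²+z²)^(3/2) = 7.54×10⁻² m³.
B = (4π×10⁻⁷ × 14.2 × 0.0256) / (2 × 7.54×10⁻²) = 3.03×10⁻⁶ T.

B ≈ 3.03 μT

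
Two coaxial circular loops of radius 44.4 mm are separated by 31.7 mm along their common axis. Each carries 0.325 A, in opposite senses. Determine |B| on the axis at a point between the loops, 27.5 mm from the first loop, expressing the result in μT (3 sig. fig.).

B ≈ 1.71 μT

Each loop contributes B = μ₀IR²/[2(R²+z²)^(3/2)] on the axis, with z measured from that loop.
Loop 1 (z = 0.0275 m): B₁ = 2.83×10⁻⁶ T. Loop 2 (z = 0.0042 m): B₂ = 4.54×10⁻⁶ T.
The fields oppose: B = |B₁ − B₂| = 1.71×10⁻⁶ T.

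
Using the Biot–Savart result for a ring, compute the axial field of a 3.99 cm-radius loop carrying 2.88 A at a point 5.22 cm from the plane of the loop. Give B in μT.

B ≈ 10.2 μT

On the axis of a circular loop, B = μ₀IR² / [2(R²+z²)^(3/2)].
R² + z² = (0.0399)² + (0.0522)² = 0.004317 m², and (R²+z²)^(3/2) = 2.84×10⁻⁴ m³.
B = (4π×10⁻⁷ × 2.88 × 0.001592) / (2 × 2.84×10⁻⁴) = 1.02×10⁻⁵ T.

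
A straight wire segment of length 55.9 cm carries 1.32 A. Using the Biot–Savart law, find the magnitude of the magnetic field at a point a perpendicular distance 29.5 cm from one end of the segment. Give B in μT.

For a finite straight segment, B = (μ₀I/4πd)(sinθ₁ + sinθ₂), where θ₁, θ₂ are the angles from the perpendicular to each end.
The perpendicular foot is at one end, so the two end-offsets along the wire are 0 and L = 0.559 m.
sinθ₁ = 0/√(0²+0.295²) = 0.0000; sinθ₂ = 0.559/√(0.559²+0.295²) = 0.8844.
B = (4π×10⁻⁷ × 1.32) / (4π × 0.295) × (0.0000 + 0.8844) = 3.96×10⁻⁷ T.

B ≈ 0.396 μT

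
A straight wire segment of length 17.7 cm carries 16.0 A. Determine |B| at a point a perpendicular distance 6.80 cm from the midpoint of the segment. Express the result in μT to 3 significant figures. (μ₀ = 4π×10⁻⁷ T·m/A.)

B ≈ 37.3 μT

For a finite straight segment, B = (μ₀I/4πd)(sinθ₁ + sinθ₂), where θ₁, θ₂ are the angles from the perpendicular to each end.
The perpendicular from the point meets the wire at its midpoint, so each end is L/2 = 0.0885 m away along the wire.
sinθ₁ = 0.0885/√(0.0885²+0.068²) = 0.7930; sinθ₂ = 0.0885/√(0.0885²+0.068²) = 0.7930.
B = (4π×10⁻⁷ × 16.0) / (4π × 0.068) × (0.7930 + 0.7930) = 3.73×10⁻⁵ T.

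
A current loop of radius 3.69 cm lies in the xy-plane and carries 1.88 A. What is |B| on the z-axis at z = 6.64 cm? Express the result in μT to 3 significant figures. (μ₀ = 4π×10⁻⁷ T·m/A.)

On the axis of a circular loop, B = μ₀IR² / [2(R²+z²)^(3/2)].
R² + z² = (0.0369)² + (0.0664)² = 0.005771 m², and (R²+z²)^(3/2) = 4.38×10⁻⁴ m³.
B = (4π×10⁻⁷ × 1.88 × 0.001362) / (2 × 4.38×10⁻⁴) = 3.67×10⁻⁶ T.

B ≈ 3.67 μT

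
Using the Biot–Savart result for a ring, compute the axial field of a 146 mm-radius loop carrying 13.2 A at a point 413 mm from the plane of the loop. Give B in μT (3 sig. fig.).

On the axis of a circular loop, B = μ₀IR² / [2(R²+z²)^(3/2)].
R² + z² = (0.146)² + (0.413)² = 0.1919 m², and (R²+z²)^(3/2) = 8.41×10⁻² m³.
B = (4π×10⁻⁷ × 13.2 × 0.02132) / (2 × 8.41×10⁻²) = 2.10×10⁻⁶ T.

B ≈ 2.10 μT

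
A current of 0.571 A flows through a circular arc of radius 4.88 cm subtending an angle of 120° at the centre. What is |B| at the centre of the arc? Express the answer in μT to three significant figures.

The Biot–Savart field of a circular arc at its centre is B = μ₀Iφ/(4πR), with φ = 2.094 rad.
B = (4π×10⁻⁷ × 0.571 × 2.094) / (4π × 0.0488) = 2.45×10⁻⁶ T.

B ≈ 2.45 μT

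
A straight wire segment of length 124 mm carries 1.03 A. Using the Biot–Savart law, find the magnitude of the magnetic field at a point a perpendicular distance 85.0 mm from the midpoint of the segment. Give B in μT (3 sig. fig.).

For a finite straight segment, B = (μ₀I/4πd)(sinθ₁ + sinθ₂), where θ₁, θ₂ are the angles from the perpendicular to each end.
The perpendicular from the point meets the wire at its midpoint, so each end is L/2 = 0.062 m away along the wire.
sinθ₁ = 0.062/√(0.062²+0.085²) = 0.5893; sinθ₂ = 0.062/√(0.062²+0.085²) = 0.5893.
B = (4π×10⁻⁷ × 1.03) / (4π × 0.085) × (0.5893 + 0.5893) = 1.43×10⁻⁶ T.

B ≈ 1.43 μT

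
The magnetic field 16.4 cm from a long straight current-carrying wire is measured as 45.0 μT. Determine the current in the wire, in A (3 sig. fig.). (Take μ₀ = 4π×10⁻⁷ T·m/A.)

I ≈ 36.9 A

For a long straight wire B = μ₀I/(2πd), so I = 2πdB/μ₀.
I = 2π × 0.164 × 4.50×10⁻⁵ / (4π×10⁻⁷) = 36.9 A.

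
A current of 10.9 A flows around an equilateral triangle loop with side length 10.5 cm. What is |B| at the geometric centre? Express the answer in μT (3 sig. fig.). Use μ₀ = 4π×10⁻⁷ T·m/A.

B ≈ 187 μT

Each side is a finite straight segment at perpendicular distance d = a/(2 tan(π/3)) = 0.03031 m from the centre, with end-angles ±π/3.
One side contributes B₁ = (μ₀I/4πd)·2 sin(π/3) = 6.23×10⁻⁵ T.
All 3 sides add in the same direction: B = 3 × 6.23×10⁻⁵ = 1.87×10⁻⁴ T.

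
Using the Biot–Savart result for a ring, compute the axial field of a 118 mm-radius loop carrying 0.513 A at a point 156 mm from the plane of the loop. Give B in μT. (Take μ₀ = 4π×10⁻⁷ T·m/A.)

On the axis of a circular loop, B = μ₀IR² / [2(R²+z²)^(3/2)].
R² + z² = (0.118)² + (0.156)² = 0.03826 m², and (R²+z²)^(3/2) = 7.48×10⁻³ m³.
B = (4π×10⁻⁷ × 0.513 × 0.01392) / (2 × 7.48×10⁻³) = 6.00×10⁻⁷ T.

B ≈ 0.600 μT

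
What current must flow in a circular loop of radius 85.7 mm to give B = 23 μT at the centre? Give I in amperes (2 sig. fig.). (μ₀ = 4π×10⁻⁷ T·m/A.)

I ≈ 3.1 A

At the centre of a circular loop B = μ₀I/(2R), so I = 2RB/μ₀.
With R = 0.0857 m, I = 2 × 0.0857 × 2.30×10⁻⁵ / (4π×10⁻⁷) = 3.14 A.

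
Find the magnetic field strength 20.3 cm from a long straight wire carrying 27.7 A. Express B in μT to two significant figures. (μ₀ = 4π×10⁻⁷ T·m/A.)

B ≈ 27 μT

For an infinitely long straight wire, B = μ₀I/(2πd).
B = (4π×10⁻⁷ × 27.7) / (2π × 0.203) = 2.73×10⁻⁵ T.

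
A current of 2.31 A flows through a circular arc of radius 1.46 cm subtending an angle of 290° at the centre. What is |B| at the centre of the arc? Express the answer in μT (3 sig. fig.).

B ≈ 80.1 μT

The Biot–Savart field of a circular arc at its centre is B = μ₀Iφ/(4πR), with φ = 5.061 rad.
B = (4π×10⁻⁷ × 2.31 × 5.061) / (4π × 0.0146) = 8.01×10⁻⁵ T.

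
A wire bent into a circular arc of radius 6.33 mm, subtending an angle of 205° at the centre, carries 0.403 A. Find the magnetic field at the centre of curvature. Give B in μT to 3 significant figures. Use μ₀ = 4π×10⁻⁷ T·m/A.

The Biot–Savart field of a circular arc at its centre is B = μ₀Iφ/(4πR), with φ = 3.578 rad.
B = (4π×10⁻⁷ × 0.403 × 3.578) / (4π × 0.00633) = 2.28×10⁻⁵ T.

B ≈ 22.8 μT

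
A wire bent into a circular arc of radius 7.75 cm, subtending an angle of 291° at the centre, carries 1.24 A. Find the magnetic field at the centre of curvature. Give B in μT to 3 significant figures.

The Biot–Savart field of a circular arc at its centre is B = μ₀Iφ/(4πR), with φ = 5.079 rad.
B = (4π×10⁻⁷ × 1.24 × 5.079) / (4π × 0.0775) = 8.13×10⁻⁶ T.

B ≈ 8.13 μT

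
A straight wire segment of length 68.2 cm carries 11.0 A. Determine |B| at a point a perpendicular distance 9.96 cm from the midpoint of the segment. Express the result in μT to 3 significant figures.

For a finite straight segment, B = (μ₀I/4πd)(sinθ₁ + sinθ₂), where θ₁, θ₂ are the angles from the perpendicular to each end.
The perpendicular from the point meets the wire at its midpoint, so each end is L/2 = 0.341 m away along the wire.
sinθ₁ = 0.341/√(0.341²+0.0996²) = 0.9599; sinθ₂ = 0.341/√(0.341²+0.0996²) = 0.9599.
B = (4π×10⁻⁷ × 11.0) / (4π × 0.0996) × (0.9599 + 0.9599) = 2.12×10⁻⁵ T.

B ≈ 21.2 μT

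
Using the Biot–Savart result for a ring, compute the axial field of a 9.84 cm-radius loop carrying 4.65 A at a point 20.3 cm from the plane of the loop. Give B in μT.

B ≈ 2.46 μT

On the axis of a circular loop, B = μ₀IR² / [2(R²+z²)^(3/2)].
R² + z² = (0.0984)² + (0.203)² = 0.05089 m², and (R²+z²)^(3/2) = 1.15×10⁻² m³.
B = (4π×10⁻⁷ × 4.65 × 0.009683) / (2 × 1.15×10⁻²) = 2.46×10⁻⁶ T.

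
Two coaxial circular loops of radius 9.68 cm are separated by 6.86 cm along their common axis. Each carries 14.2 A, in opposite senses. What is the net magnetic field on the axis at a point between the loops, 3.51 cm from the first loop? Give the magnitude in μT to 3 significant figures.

Each loop contributes B = μ₀IR²/[2(R²+z²)^(3/2)] on the axis, with z measured from that loop.
Loop 1 (z = 0.0351 m): B₁ = 7.66×10⁻⁵ T. Loop 2 (z = 0.0335 m): B₂ = 7.78×10⁻⁵ T.
The fields oppose: B = |B₁ − B₂| = 1.20×10⁻⁶ T.

B ≈ 1.20 μT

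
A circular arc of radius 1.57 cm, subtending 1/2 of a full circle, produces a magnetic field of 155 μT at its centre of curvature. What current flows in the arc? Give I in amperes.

For a circular arc, B = μ₀Iφ/(4πR) with φ in radians; here φ = 3.142 rad.
So I = 4πRB/(μ₀φ) = 4π × 0.0157 × 1.55×10⁻⁴ / (4π×10⁻⁷ × 3.142) = 7.75 A.

I ≈ 7.75 A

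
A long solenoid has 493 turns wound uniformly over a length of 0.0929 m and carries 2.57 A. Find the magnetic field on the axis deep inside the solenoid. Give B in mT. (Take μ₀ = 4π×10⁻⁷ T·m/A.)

B ≈ 17.1 mT

Inside a long solenoid, B = μ₀nI with n = 5307 turns/m.
B = 4π×10⁻⁷ × 5307 × 2.57 = 1.71×10⁻² T.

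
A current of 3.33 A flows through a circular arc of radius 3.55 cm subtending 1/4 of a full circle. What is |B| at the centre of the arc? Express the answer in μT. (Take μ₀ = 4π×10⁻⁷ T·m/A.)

B ≈ 14.7 μT

The Biot–Savart field of a circular arc at its centre is B = μ₀Iφ/(4πR), with φ = 1.571 rad.
B = (4π×10⁻⁷ × 3.33 × 1.571) / (4π × 0.0355) = 1.47×10⁻⁵ T.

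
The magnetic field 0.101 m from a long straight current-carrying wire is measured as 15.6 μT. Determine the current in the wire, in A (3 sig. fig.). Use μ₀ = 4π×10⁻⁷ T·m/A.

For a long straight wire B = μ₀I/(2πd), so I = 2πdB/μ₀.
I = 2π × 0.101 × 1.56×10⁻⁵ / (4π×10⁻⁷) = 7.88 A.

I ≈ 7.88 A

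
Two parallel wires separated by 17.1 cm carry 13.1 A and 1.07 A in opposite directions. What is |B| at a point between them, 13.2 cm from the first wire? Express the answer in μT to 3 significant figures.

B ≈ 25.3 μT

Each long wire gives B = μ₀I/(2πd). Distances are d₁ = 0.132 m and d₂ = 0.039 m.
B₁ = 1.98×10⁻⁵ T, B₂ = 5.49×10⁻⁶ T.
Between antiparallel currents both contributions point the same way, so they add. B = B₁ + B₂ = 1.98×10⁻⁵ + 5.49×10⁻⁶ = 2.53×10⁻⁵ T.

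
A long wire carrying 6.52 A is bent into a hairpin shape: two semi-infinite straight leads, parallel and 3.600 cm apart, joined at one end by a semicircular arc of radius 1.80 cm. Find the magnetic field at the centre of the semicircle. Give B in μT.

B ≈ 186 μT

The semicircular arc contributes B_arc = μ₀I·π/(4πR) = μ₀I/(4R) = 1.14×10⁻⁴ T.
Each semi-infinite lead is at perpendicular distance R = 0.018 m from the centre, with the perpendicular foot at its near end, so it contributes μ₀I/(4πR); both point the same way, together 7.24×10⁻⁵ T.
Arc and leads all point the same direction: B = 1.14×10⁻⁴ + 7.24×10⁻⁵ = 1.86×10⁻⁴ T.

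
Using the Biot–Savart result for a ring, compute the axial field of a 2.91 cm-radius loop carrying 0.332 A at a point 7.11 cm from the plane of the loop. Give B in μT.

On the axis of a circular loop, B = μ₀IR² / [2(R²+z²)^(3/2)].
R² + z² = (0.0291)² + (0.0711)² = 0.005902 m², and (R²+z²)^(3/2) = 4.53×10⁻⁴ m³.
B = (4π×10⁻⁷ × 0.332 × 0.0008468) / (2 × 4.53×10⁻⁴) = 3.90×10⁻⁷ T.

B ≈ 0.390 μT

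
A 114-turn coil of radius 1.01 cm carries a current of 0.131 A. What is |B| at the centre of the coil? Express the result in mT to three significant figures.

For an N-turn flat coil, B = Nμ₀I/(2R) with R = 0.0101 m.
B = 114 × 8.15×10⁻⁶ T = 9.29×10⁻⁴ T.

B ≈ 0.929 mT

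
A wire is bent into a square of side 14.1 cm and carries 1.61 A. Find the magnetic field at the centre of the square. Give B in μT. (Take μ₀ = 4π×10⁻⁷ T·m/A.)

Each side is a finite straight segment at perpendicular distance d = a/(2 tan(π/4)) = 0.0705 m from the centre, with end-angles ±π/4.
One side contributes B₁ = (μ₀I/4πd)·2 sin(π/4) = 3.23×10⁻⁶ T.
All 4 sides add in the same direction: B = 4 × 3.23×10⁻⁶ = 1.29×10⁻⁵ T.

B ≈ 12.9 μT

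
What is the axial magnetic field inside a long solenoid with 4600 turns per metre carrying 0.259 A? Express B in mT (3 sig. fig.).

Inside a long solenoid, B = μ₀nI with n = 4600 turns/m.
B = 4π×10⁻⁷ × 4600 × 0.259 = 1.50×10⁻³ T.

B ≈ 1.50 mT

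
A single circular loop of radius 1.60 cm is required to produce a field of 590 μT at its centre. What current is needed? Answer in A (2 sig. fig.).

I ≈ 15 A

At the centre of a circular loop B = μ₀I/(2R), so I = 2RB/μ₀.
With R = 0.016 m, I = 2 × 0.016 × 5.90×10⁻⁴ / (4π×10⁻⁷) = 15.0 A.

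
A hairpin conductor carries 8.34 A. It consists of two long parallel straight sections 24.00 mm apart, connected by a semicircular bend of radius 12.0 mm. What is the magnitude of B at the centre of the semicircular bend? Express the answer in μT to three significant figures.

B ≈ 357 μT

The semicircular arc contributes B_arc = μ₀I·π/(4πR) = μ₀I/(4R) = 2.18×10⁻⁴ T.
Each semi-infinite lead is at perpendicular distance R = 0.012 m from the centre, with the perpendicular foot at its near end, so it contributes μ₀I/(4πR); both point the same way, together 1.39×10⁻⁴ T.
Arc and leads all point the same direction: B = 2.18×10⁻⁴ + 1.39×10⁻⁴ = 3.57×10⁻⁴ T.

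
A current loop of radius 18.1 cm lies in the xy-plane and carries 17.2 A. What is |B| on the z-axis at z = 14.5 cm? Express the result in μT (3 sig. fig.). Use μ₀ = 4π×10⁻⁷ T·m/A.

B ≈ 28.4 μT

On the axis of a circular loop, B = μ₀IR² / [2(R²+z²)^(3/2)].
R² + z² = (0.181)² + (0.145)² = 0.05379 m², and (R²+z²)^(3/2) = 1.25×10⁻² m³.
B = (4π×10⁻⁷ × 17.2 × 0.03276) / (2 × 1.25×10⁻²) = 2.84×10⁻⁵ T.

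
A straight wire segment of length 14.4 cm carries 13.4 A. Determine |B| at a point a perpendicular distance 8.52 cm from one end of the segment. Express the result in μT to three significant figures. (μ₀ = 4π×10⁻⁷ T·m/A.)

For a finite straight segment, B = (μ₀I/4πd)(sinθ₁ + sinθ₂), where θ₁, θ₂ are the angles from the perpendicular to each end.
The perpendicular foot is at one end, so the two end-offsets along the wire are 0 and L = 0.144 m.
sinθ₁ = 0/√(0²+0.0852²) = 0.0000; sinθ₂ = 0.144/√(0.144²+0.0852²) = 0.8606.
B = (4π×10⁻⁷ × 13.4) / (4π × 0.0852) × (0.0000 + 0.8606) = 1.35×10⁻⁵ T.

B ≈ 13.5 μT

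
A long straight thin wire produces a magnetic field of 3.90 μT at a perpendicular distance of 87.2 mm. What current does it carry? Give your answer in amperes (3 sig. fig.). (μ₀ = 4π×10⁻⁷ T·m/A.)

I ≈ 1.70 A

For a long straight wire B = μ₀I/(2πd), so I = 2πdB/μ₀.
I = 2π × 0.0872 × 3.90×10⁻⁶ / (4π×10⁻⁷) = 1.70 A.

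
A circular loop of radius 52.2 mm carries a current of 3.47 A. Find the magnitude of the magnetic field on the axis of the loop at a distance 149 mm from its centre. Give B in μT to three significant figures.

B ≈ 1.51 μT

On the axis of a circular loop, B = μ₀IR² / [2(R²+z²)^(3/2)].
R² + z² = (0.0522)² + (0.149)² = 0.02493 m², and (R²+z²)^(3/2) = 3.94×10⁻³ m³.
B = (4π×10⁻⁷ × 3.47 × 0.002725) / (2 × 3.94×10⁻³) = 1.51×10⁻⁶ T.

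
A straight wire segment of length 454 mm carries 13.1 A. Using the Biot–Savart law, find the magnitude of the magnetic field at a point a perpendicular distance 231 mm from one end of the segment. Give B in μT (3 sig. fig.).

For a finite straight segment, B = (μ₀I/4πd)(sinθ₁ + sinθ₂), where θ₁, θ₂ are the angles from the perpendicular to each end.
The perpendicular foot is at one end, so the two end-offsets along the wire are 0 and L = 0.454 m.
sinθ₁ = 0/√(0²+0.231²) = 0.0000; sinθ₂ = 0.454/√(0.454²+0.231²) = 0.8913.
B = (4π×10⁻⁷ × 13.1) / (4π × 0.231) × (0.0000 + 0.8913) = 5.05×10⁻⁶ T.

B ≈ 5.05 μT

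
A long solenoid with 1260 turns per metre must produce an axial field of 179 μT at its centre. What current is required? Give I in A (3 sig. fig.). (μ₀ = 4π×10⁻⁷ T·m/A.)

Inside a long solenoid B = μ₀nI with n = 1260 m⁻¹, so I = B/(μ₀n).
I = 1.79×10⁻⁴ / (4π×10⁻⁷ × 1260) = 0.113 A.

I ≈ 0.113 A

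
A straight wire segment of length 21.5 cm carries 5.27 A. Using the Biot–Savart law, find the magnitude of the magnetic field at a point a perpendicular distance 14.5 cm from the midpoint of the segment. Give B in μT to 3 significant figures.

B ≈ 4.33 μT

For a finite straight segment, B = (μ₀I/4πd)(sinθ₁ + sinθ₂), where θ₁, θ₂ are the angles from the perpendicular to each end.
The perpendicular from the point meets the wire at its midpoint, so each end is L/2 = 0.1075 m away along the wire.
sinθ₁ = 0.1075/√(0.1075²+0.145²) = 0.5956; sinθ₂ = 0.1075/√(0.1075²+0.145²) = 0.5956.
B = (4π×10⁻⁷ × 5.27) / (4π × 0.145) × (0.5956 + 0.5956) = 4.33×10⁻⁶ T.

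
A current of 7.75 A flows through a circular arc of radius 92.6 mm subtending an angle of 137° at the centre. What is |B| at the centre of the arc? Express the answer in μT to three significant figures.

B ≈ 20.0 μT

The Biot–Savart field of a circular arc at its centre is B = μ₀Iφ/(4πR), with φ = 2.391 rad.
B = (4π×10⁻⁷ × 7.75 × 2.391) / (4π × 0.0926) = 2.00×10⁻⁵ T.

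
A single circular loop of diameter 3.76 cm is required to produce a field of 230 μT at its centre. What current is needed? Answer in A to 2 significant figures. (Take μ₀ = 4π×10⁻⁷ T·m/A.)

I ≈ 6.9 A

At the centre of a circular loop B = μ₀I/(2R), so I = 2RB/μ₀.
With R = 0.0188 m, I = 2 × 0.0188 × 2.30×10⁻⁴ / (4π×10⁻⁷) = 6.88 A.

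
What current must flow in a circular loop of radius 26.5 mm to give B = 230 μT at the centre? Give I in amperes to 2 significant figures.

At the centre of a circular loop B = μ₀I/(2R), so I = 2RB/μ₀.
With R = 0.0265 m, I = 2 × 0.0265 × 2.30×10⁻⁴ / (4π×10⁻⁷) = 9.70 A.

I ≈ 9.7 A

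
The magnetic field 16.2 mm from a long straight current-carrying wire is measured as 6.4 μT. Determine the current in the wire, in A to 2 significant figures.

I ≈ 0.52 A

For a long straight wire B = μ₀I/(2πd), so I = 2πdB/μ₀.
I = 2π × 0.0162 × 6.40×10⁻⁶ / (4π×10⁻⁷) = 0.518 A.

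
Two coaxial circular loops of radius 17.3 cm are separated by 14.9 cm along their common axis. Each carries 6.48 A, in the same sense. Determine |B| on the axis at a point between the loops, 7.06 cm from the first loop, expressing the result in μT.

B ≈ 36.5 μT

Each loop contributes B = μ₀IR²/[2(R²+z²)^(3/2)] on the axis, with z measured from that loop.
Loop 1 (z = 0.0706 m): B₁ = 1.87×10⁻⁵ T. Loop 2 (z = 0.0784 m): B₂ = 1.78×10⁻⁵ T.
The fields add: B = B₁ + B₂ = 3.65×10⁻⁵ T.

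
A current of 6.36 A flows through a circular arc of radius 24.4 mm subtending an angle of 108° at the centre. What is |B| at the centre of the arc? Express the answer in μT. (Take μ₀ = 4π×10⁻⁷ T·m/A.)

B ≈ 49.1 μT

The Biot–Savart field of a circular arc at its centre is B = μ₀Iφ/(4πR), with φ = 1.885 rad.
B = (4π×10⁻⁷ × 6.36 × 1.885) / (4π × 0.0244) = 4.91×10⁻⁵ T.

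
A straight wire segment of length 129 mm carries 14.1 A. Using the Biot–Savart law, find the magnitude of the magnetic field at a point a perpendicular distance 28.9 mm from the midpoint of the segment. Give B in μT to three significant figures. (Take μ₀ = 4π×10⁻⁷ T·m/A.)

For a finite straight segment, B = (μ₀I/4πd)(sinθ₁ + sinθ₂), where θ₁, θ₂ are the angles from the perpendicular to each end.
The perpendicular from the point meets the wire at its midpoint, so each end is L/2 = 0.0645 m away along the wire.
sinθ₁ = 0.0645/√(0.0645²+0.0289²) = 0.9126; sinθ₂ = 0.0645/√(0.0645²+0.0289²) = 0.9126.
B = (4π×10⁻⁷ × 14.1) / (4π × 0.0289) × (0.9126 + 0.9126) = 8.90×10⁻⁵ T.

B ≈ 89.0 μT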